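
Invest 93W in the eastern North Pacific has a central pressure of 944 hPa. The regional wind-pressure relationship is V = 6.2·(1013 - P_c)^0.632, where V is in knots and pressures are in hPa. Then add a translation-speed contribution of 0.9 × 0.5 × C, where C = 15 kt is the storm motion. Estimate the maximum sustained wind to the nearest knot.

ΔP = 1013 − 944 = 69 hPa.
69^0.632 ≈ 14.526.
V ≈ 6.2 × 14.526 ≈ 90.1 kt.
Translation term: 0.9 × 0.5 × 15 = 6.75 kt.
Corrected V ≈ 96.85 kt → 97 kt.

97 kt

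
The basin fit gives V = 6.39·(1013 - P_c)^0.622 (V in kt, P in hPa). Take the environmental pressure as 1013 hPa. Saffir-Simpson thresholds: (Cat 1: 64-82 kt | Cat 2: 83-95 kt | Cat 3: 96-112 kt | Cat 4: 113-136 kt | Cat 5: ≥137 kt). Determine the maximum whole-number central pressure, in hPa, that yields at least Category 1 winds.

972 hPa

Category 1 begins at V = 64 kt.
Required ΔP = (64/6.39)^(1/0.622) = 10.016^1.608 ≈ 40.63 hPa.
P_c ≤ 1013 − 40.63 = 972.37, so the highest integer P_c is 972 hPa.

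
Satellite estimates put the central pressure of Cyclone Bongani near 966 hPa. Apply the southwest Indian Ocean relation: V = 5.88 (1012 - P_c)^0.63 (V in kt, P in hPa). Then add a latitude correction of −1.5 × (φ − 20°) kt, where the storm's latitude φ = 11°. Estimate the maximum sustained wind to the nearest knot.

79 kt

ΔP = 1012 − 966 = 46 hPa.
46^0.63 ≈ 11.157.
V ≈ 5.88 × 11.157 ≈ 65.6 kt.
Latitude correction: −1.5 × (11 − 20) = 13.5 kt.
Corrected V ≈ 79.1 kt → 79 kt.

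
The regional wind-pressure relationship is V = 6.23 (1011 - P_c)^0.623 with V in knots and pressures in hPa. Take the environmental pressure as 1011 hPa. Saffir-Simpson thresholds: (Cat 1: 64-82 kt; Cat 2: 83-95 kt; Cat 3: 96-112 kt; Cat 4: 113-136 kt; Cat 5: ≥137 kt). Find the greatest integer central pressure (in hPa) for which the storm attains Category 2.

Category 2 begins at V = 83 kt.
Required ΔP = (83/6.23)^(1/0.623) = 13.323^1.605 ≈ 63.84 hPa.
P_c ≤ 1011 − 63.84 = 947.16, so the highest integer P_c is 947 hPa.

947 hPa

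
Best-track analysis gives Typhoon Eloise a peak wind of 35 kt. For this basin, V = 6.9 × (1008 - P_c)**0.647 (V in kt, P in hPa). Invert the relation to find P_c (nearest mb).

ΔP = (V / 6.9)^(1/0.647) = (35/6.9)^1.546.
35/6.9 = 5.072; 5.072^1.546 ≈ 12.30 mb.
P_c = 1008 − 12.30 = 995.70 ≈ 996 mb.

996 mb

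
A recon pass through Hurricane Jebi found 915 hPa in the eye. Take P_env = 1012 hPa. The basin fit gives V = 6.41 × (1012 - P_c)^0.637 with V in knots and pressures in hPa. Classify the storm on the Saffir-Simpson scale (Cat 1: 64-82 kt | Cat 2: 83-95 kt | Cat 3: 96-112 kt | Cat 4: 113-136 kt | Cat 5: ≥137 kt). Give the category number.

ΔP = 1012 − 915 = 97 hPa.
V ≈ 6.41 × 97^0.637 = 6.41 × 18.43 ≈ 118 kt.
118 kt falls in the Category 4 band.

4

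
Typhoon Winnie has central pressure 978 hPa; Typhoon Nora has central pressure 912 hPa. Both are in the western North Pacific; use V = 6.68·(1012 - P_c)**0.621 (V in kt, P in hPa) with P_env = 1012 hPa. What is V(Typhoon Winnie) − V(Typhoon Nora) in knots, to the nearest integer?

-57 kt

Typhoon Winnie: ΔP = 34; V ≈ 6.68 × 34^0.621 ≈ 59.68 kt.
Typhoon Nora: ΔP = 100; V ≈ 6.68 × 100^0.621 ≈ 116.62 kt.
Difference ≈ 59.68 − 116.62 = -56.94 → -57 kt.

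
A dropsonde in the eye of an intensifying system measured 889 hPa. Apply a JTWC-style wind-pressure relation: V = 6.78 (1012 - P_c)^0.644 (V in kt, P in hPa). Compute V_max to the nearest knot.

ΔP = 1012 − 889 = 123 hPa.
123^0.644 ≈ 22.177.
V ≈ 6.78 × 22.177 ≈ 150.4 kt.

150 kt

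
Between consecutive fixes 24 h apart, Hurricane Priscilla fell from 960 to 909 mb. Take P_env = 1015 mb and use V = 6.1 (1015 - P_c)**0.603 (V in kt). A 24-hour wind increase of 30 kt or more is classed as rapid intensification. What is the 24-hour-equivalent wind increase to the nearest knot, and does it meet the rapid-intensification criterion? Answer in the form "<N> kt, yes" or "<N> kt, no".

33 kt, yes

V₁: ΔP = 55, V ≈ 6.1 × 55^0.603 ≈ 68.35 kt.
V₂: ΔP = 106, V ≈ 6.1 × 106^0.603 ≈ 101.53 kt.
ΔV over 24 h = 33.18 kt → 24 h equivalent = 33.18 × 24/24 ≈ 33.18 kt.
33 kt ≥ 30 kt ⇒ rapid intensification.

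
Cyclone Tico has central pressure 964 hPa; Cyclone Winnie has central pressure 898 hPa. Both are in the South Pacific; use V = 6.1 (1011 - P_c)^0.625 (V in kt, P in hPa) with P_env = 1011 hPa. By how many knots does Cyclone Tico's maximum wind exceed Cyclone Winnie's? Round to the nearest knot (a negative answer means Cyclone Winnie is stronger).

Cyclone Tico: ΔP = 47; V ≈ 6.1 × 47^0.625 ≈ 67.67 kt.
Cyclone Winnie: ΔP = 113; V ≈ 6.1 × 113^0.625 ≈ 117.09 kt.
Difference ≈ 67.67 − 117.09 = -49.42 → -49 kt.

-49 kt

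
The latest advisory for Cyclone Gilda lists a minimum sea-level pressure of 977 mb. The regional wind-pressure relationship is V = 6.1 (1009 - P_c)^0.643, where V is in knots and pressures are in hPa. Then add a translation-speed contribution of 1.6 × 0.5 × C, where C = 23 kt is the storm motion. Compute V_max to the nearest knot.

ΔP = 1009 − 977 = 32 mb.
32^0.643 ≈ 9.286.
V ≈ 6.1 × 9.286 ≈ 56.6 kt.
Translation term: 1.6 × 0.5 × 23 = 18.4 kt.
Corrected V ≈ 75 kt → 75 kt.

75 kt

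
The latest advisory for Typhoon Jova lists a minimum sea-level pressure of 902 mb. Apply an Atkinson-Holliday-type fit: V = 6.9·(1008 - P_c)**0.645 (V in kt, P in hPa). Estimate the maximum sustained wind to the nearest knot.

ΔP = 1008 − 902 = 106 mb.
106^0.645 ≈ 20.245.
V ≈ 6.9 × 20.245 ≈ 139.7 kt.

140 kt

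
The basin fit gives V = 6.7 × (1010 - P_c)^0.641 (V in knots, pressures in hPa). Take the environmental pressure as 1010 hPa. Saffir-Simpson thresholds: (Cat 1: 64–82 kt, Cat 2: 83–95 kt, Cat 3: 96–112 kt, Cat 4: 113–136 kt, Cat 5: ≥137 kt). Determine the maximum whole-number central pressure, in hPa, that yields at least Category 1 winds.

Category 1 begins at V = 64 kt.
Required ΔP = (64/6.7)^(1/0.641) = 9.552^1.560 ≈ 33.81 hPa.
P_c ≤ 1010 − 33.81 = 976.19, so the highest integer P_c is 976 hPa.

976 hPa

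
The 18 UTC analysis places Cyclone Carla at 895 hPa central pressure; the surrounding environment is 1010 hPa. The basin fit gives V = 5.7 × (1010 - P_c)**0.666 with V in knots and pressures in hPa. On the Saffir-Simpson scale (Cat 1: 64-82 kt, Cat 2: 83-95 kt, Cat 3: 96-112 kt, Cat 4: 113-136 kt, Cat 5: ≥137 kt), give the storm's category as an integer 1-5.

ΔP = 1010 − 895 = 115 hPa.
V ≈ 5.7 × 115^0.666 = 5.7 × 23.57 ≈ 134 kt.
134 kt falls in the Category 4 band.

4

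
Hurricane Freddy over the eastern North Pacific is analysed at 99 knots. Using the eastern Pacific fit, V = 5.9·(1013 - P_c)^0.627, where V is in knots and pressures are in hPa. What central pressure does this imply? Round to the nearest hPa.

923 hPa

ΔP = (V / 5.9)^(1/0.627) = (99/5.9)^1.595.
99/5.9 = 16.780; 16.780^1.595 ≈ 89.83 hPa.
P_c = 1013 − 89.83 = 923.17 ≈ 923 hPa.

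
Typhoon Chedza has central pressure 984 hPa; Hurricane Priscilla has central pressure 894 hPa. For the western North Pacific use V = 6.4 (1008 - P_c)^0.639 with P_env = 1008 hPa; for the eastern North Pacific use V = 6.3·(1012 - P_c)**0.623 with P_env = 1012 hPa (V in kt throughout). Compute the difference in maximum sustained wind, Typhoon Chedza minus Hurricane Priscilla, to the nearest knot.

Typhoon Chedza: ΔP = 24; V ≈ 6.4 × 24^0.639 ≈ 48.77 kt.
Hurricane Priscilla: ΔP = 118; V ≈ 6.3 × 118^0.623 ≈ 123.06 kt.
Difference ≈ 48.77 − 123.06 = -74.29 → -74 kt.

-74 kt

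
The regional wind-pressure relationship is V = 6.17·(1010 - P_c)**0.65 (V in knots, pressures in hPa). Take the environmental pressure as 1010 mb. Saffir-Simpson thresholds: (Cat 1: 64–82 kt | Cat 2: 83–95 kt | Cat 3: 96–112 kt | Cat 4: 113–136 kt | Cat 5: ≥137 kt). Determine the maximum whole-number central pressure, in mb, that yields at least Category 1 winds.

Category 1 begins at V = 64 kt.
Required ΔP = (64/6.17)^(1/0.65) = 10.373^1.538 ≈ 36.55 mb.
P_c ≤ 1010 − 36.55 = 973.45, so the highest integer P_c is 973 mb.

973 mb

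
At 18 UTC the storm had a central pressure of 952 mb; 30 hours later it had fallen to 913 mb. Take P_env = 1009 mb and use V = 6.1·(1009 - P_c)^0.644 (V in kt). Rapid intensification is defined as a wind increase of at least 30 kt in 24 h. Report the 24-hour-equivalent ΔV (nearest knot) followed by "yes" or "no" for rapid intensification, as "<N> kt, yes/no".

V₁: ΔP = 57, V ≈ 6.1 × 57^0.644 ≈ 82.44 kt.
V₂: ΔP = 96, V ≈ 6.1 × 96^0.644 ≈ 115.32 kt.
ΔV over 30 h = 32.88 kt → 24 h equivalent = 32.88 × 24/30 ≈ 26.30 kt.
26 kt < 30 kt ⇒ not rapid intensification.

26 kt, no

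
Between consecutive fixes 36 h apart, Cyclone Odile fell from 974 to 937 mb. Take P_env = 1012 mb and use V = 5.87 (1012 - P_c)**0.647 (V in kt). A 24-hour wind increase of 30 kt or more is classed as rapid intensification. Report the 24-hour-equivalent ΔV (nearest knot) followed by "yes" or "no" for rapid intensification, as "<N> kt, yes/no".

V₁: ΔP = 38, V ≈ 5.87 × 38^0.647 ≈ 61.77 kt.
V₂: ΔP = 75, V ≈ 5.87 × 75^0.647 ≈ 95.90 kt.
ΔV over 36 h = 34.13 kt → 24 h equivalent = 34.13 × 24/36 ≈ 22.75 kt.
23 kt < 30 kt ⇒ not rapid intensification.

23 kt, no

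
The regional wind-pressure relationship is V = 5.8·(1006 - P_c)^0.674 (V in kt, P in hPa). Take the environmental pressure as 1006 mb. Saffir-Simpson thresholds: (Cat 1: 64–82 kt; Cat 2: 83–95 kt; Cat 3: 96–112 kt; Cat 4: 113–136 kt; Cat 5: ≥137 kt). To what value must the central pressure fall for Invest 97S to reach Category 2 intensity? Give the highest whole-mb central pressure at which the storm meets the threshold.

954 mb

Category 2 begins at V = 83 kt.
Required ΔP = (83/5.8)^(1/0.674) = 14.310^1.484 ≈ 51.83 mb.
P_c ≤ 1006 − 51.83 = 954.17, so the highest integer P_c is 954 mb.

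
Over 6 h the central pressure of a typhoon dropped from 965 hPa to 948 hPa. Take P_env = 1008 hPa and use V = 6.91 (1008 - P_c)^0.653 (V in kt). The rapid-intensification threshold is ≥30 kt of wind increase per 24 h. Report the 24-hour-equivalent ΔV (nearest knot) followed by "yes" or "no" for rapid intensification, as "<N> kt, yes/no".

V₁: ΔP = 43, V ≈ 6.91 × 43^0.653 ≈ 80.56 kt.
V₂: ΔP = 60, V ≈ 6.91 × 60^0.653 ≈ 100.14 kt.
ΔV over 6 h = 19.58 kt → 24 h equivalent = 19.58 × 24/6 ≈ 78.32 kt.
78 kt ≥ 30 kt ⇒ rapid intensification.

78 kt, yes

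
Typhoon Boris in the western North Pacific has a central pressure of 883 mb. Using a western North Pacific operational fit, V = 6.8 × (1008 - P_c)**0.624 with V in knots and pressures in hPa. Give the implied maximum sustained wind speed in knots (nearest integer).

138 kt

ΔP = 1008 − 883 = 125 mb.
125^0.624 ≈ 20.346.
V ≈ 6.8 × 20.346 ≈ 138.4 kt.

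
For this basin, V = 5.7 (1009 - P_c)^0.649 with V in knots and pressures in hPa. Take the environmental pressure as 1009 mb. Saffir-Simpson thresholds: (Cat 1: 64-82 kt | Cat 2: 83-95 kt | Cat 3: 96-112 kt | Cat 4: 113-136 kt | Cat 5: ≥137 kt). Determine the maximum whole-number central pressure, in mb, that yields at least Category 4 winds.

Category 4 begins at V = 113 kt.
Required ΔP = (113/5.7)^(1/0.649) = 19.825^1.541 ≈ 99.72 mb.
P_c ≤ 1009 − 99.72 = 909.28, so the highest integer P_c is 909 mb.

909 mb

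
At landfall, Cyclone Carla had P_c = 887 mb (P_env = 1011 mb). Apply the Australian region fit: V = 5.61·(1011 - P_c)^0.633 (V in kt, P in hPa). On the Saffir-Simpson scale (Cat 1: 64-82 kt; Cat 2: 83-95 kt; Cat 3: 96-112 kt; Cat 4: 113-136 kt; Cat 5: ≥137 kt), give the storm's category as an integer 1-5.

4

ΔP = 1011 − 887 = 124 mb.
V ≈ 5.61 × 124^0.633 = 5.61 × 21.14 ≈ 119 kt.
119 kt falls in the Category 4 band.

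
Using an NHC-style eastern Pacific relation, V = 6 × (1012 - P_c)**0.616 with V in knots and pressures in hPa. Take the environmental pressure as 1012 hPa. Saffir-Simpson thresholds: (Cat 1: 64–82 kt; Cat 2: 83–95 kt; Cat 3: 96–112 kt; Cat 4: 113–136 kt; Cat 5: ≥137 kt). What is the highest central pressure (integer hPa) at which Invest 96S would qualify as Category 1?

Category 1 begins at V = 64 kt.
Required ΔP = (64/6)^(1/0.616) = 10.667^1.623 ≈ 46.65 hPa.
P_c ≤ 1012 − 46.65 = 965.35, so the highest integer P_c is 965 hPa.

965 hPa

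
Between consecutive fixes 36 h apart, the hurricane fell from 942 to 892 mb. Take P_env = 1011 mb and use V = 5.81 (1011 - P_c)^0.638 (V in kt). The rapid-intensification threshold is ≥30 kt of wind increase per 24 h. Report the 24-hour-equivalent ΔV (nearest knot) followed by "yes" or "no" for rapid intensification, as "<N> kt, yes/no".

V₁: ΔP = 69, V ≈ 5.81 × 69^0.638 ≈ 86.57 kt.
V₂: ΔP = 119, V ≈ 5.81 × 119^0.638 ≈ 122.57 kt.
ΔV over 36 h = 36.00 kt → 24 h equivalent = 36.00 × 24/36 ≈ 24.00 kt.
24 kt < 30 kt ⇒ not rapid intensification.

24 kt, no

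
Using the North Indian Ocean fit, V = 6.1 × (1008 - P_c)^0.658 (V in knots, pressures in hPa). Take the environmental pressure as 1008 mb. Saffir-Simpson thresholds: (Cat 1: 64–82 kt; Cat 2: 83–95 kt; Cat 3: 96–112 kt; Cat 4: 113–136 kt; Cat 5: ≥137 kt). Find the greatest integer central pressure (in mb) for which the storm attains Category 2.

Category 2 begins at V = 83 kt.
Required ΔP = (83/6.1)^(1/0.658) = 13.607^1.520 ≈ 52.85 mb.
P_c ≤ 1008 − 52.85 = 955.15, so the highest integer P_c is 955 mb.

955 mb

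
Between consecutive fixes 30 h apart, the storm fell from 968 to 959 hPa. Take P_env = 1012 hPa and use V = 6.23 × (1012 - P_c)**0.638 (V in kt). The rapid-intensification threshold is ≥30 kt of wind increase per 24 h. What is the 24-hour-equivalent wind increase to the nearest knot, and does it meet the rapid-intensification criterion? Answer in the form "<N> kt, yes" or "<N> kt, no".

V₁: ΔP = 44, V ≈ 6.23 × 44^0.638 ≈ 69.66 kt.
V₂: ΔP = 53, V ≈ 6.23 × 53^0.638 ≈ 78.45 kt.
ΔV over 30 h = 8.79 kt → 24 h equivalent = 8.79 × 24/30 ≈ 7.03 kt.
7 kt < 30 kt ⇒ not rapid intensification.

7 kt, no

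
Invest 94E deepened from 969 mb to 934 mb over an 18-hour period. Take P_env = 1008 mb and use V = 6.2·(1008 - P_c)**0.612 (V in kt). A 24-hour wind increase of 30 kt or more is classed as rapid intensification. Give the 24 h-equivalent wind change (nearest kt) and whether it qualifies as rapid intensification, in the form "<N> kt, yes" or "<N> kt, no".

37 kt, yes

V₁: ΔP = 39, V ≈ 6.2 × 39^0.612 ≈ 58.36 kt.
V₂: ΔP = 74, V ≈ 6.2 × 74^0.612 ≈ 86.37 kt.
ΔV over 18 h = 28.01 kt → 24 h equivalent = 28.01 × 24/18 ≈ 37.35 kt.
37 kt ≥ 30 kt ⇒ rapid intensification.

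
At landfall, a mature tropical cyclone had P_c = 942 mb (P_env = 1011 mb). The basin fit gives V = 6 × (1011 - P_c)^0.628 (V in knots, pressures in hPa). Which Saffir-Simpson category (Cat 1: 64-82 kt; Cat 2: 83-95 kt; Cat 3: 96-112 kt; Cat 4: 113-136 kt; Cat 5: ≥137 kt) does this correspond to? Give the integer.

2

ΔP = 1011 − 942 = 69 mb.
V ≈ 6 × 69^0.628 = 6 × 14.28 ≈ 86 kt.
86 kt falls in the Category 2 band.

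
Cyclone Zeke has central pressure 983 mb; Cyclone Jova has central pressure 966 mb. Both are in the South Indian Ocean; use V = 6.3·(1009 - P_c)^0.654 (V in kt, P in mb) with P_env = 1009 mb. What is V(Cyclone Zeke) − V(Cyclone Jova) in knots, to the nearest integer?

Cyclone Zeke: ΔP = 26; V ≈ 6.3 × 26^0.654 ≈ 53.06 kt.
Cyclone Jova: ΔP = 43; V ≈ 6.3 × 43^0.654 ≈ 73.73 kt.
Difference ≈ 53.06 − 73.73 = -20.67 → -21 kt.

-21 kt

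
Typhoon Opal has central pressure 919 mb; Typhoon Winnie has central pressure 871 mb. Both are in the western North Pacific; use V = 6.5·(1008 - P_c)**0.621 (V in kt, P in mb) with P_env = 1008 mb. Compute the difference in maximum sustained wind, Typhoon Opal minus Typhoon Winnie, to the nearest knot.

Typhoon Opal: ΔP = 89; V ≈ 6.5 × 89^0.621 ≈ 105.56 kt.
Typhoon Winnie: ΔP = 137; V ≈ 6.5 × 137^0.621 ≈ 137.98 kt.
Difference ≈ 105.56 − 137.98 = -32.42 → -32 kt.

-32 kt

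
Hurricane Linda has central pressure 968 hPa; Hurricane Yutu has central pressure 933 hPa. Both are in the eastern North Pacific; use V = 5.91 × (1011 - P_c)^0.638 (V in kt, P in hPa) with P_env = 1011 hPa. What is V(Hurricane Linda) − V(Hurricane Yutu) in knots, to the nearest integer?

-30 kt

Hurricane Linda: ΔP = 43; V ≈ 5.91 × 43^0.638 ≈ 65.12 kt.
Hurricane Yutu: ΔP = 78; V ≈ 5.91 × 78^0.638 ≈ 95.22 kt.
Difference ≈ 65.12 − 95.22 = -30.10 → -30 kt.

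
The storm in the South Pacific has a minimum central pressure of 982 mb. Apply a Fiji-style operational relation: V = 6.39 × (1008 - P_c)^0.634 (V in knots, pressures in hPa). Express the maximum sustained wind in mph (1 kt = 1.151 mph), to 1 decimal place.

ΔP = 1008 − 982 = 26 mb.
V ≈ 6.39 × 26^0.634 = 6.39 × 7.890 ≈ 50.419 kt.
50.419 × 1.151 ≈ 58.03 mph → 58.0 mph.

58.0 mph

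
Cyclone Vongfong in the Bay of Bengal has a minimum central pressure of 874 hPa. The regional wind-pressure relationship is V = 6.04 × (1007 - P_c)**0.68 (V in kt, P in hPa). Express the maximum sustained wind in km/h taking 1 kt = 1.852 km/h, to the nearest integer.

311 km/h

ΔP = 1007 − 874 = 133 hPa.
V ≈ 6.04 × 133^0.68 = 6.04 × 27.811 ≈ 167.979 kt.
167.979 × 1.852 ≈ 311.10 km/h → 311 km/h.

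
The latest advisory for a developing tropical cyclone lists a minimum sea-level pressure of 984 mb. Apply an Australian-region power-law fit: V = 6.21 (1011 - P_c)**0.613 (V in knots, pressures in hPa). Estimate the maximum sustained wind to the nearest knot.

47 kt

ΔP = 1011 − 984 = 27 mb.
27^0.613 ≈ 7.541.
V ≈ 6.21 × 7.541 ≈ 46.8 kt.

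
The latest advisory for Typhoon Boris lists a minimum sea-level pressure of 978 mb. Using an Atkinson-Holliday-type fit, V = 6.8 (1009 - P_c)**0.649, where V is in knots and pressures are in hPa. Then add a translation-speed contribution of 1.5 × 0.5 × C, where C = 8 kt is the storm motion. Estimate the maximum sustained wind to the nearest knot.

69 kt

ΔP = 1009 − 978 = 31 mb.
31^0.649 ≈ 9.287.
V ≈ 6.8 × 9.287 ≈ 63.2 kt.
Translation term: 1.5 × 0.5 × 8 = 6 kt.
Corrected V ≈ 69.2 kt → 69 kt.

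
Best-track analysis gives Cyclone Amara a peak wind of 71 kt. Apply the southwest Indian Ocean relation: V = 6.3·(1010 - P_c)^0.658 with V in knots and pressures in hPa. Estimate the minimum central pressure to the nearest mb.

ΔP = (V / 6.3)^(1/0.658) = (71/6.3)^1.520.
71/6.3 = 11.270; 11.270^1.520 ≈ 39.69 mb.
P_c = 1010 − 39.69 = 970.31 ≈ 970 mb.

970 mb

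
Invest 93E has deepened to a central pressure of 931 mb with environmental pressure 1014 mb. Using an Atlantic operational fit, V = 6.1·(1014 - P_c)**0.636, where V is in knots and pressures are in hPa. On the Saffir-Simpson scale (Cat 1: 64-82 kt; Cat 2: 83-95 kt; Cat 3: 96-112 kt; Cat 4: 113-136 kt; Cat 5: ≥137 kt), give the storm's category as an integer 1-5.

3

ΔP = 1014 − 931 = 83 mb.
V ≈ 6.1 × 83^0.636 = 6.1 × 16.62 ≈ 101 kt.
101 kt falls in the Category 3 band.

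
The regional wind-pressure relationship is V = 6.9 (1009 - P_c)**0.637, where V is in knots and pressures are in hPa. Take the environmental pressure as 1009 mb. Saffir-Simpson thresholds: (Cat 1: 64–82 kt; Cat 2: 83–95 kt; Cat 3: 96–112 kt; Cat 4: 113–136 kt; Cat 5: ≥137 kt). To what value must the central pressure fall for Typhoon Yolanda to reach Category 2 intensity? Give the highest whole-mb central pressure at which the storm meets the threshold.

Category 2 begins at V = 83 kt.
Required ΔP = (83/6.9)^(1/0.637) = 12.029^1.570 ≈ 49.64 mb.
P_c ≤ 1009 − 49.64 = 959.36, so the highest integer P_c is 959 mb.

959 mb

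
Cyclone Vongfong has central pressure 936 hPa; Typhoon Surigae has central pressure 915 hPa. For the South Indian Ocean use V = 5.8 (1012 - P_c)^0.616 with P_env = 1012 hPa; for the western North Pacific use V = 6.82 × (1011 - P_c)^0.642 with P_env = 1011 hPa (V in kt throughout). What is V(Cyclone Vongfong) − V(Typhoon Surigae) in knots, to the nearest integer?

-44 kt

Cyclone Vongfong: ΔP = 76; V ≈ 5.8 × 76^0.616 ≈ 83.56 kt.
Typhoon Surigae: ΔP = 96; V ≈ 6.82 × 96^0.642 ≈ 127.76 kt.
Difference ≈ 83.56 − 127.76 = -44.20 → -44 kt.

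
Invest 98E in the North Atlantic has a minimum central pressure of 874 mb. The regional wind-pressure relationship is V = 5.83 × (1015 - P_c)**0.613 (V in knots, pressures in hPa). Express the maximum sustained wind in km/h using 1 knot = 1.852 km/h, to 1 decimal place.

ΔP = 1015 − 874 = 141 mb.
V ≈ 5.83 × 141^0.613 = 5.83 × 20.772 ≈ 121.099 kt.
121.099 × 1.852 ≈ 224.27 km/h → 224.3 km/h.

224.3 km/h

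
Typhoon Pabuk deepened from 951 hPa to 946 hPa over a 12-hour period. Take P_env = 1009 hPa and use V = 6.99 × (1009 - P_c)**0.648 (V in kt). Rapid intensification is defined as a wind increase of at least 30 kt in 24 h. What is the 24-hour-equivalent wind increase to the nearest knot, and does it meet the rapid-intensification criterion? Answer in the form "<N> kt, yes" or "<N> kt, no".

V₁: ΔP = 58, V ≈ 6.99 × 58^0.648 ≈ 97.09 kt.
V₂: ΔP = 63, V ≈ 6.99 × 63^0.648 ≈ 102.44 kt.
ΔV over 12 h = 5.35 kt → 24 h equivalent = 5.35 × 24/12 ≈ 10.70 kt.
11 kt < 30 kt ⇒ not rapid intensification.

11 kt, no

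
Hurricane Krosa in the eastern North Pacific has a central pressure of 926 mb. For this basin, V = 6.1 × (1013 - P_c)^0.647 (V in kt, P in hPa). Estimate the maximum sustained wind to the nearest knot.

110 kt

ΔP = 1013 − 926 = 87 mb.
87^0.647 ≈ 17.983.
V ≈ 6.1 × 17.983 ≈ 109.7 kt.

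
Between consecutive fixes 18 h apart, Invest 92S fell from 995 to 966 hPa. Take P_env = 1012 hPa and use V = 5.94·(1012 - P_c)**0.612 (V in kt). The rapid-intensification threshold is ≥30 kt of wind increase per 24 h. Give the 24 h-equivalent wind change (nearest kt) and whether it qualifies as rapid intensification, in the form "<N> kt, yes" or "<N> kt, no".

38 kt, yes

V₁: ΔP = 17, V ≈ 5.94 × 17^0.612 ≈ 33.64 kt.
V₂: ΔP = 46, V ≈ 5.94 × 46^0.612 ≈ 61.86 kt.
ΔV over 18 h = 28.22 kt → 24 h equivalent = 28.22 × 24/18 ≈ 37.63 kt.
38 kt ≥ 30 kt ⇒ rapid intensification.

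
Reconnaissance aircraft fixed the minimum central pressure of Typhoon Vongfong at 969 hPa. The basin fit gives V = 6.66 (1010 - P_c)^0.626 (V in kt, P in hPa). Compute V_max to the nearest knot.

ΔP = 1010 − 969 = 41 hPa.
41^0.626 ≈ 10.224.
V ≈ 6.66 × 10.224 ≈ 68.1 kt.

68 kt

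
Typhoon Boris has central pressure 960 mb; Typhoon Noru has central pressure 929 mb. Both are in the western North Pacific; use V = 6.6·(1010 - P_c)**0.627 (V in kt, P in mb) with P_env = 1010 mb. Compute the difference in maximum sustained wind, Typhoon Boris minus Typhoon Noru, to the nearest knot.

Typhoon Boris: ΔP = 50; V ≈ 6.6 × 50^0.627 ≈ 76.70 kt.
Typhoon Noru: ΔP = 81; V ≈ 6.6 × 81^0.627 ≈ 103.79 kt.
Difference ≈ 76.70 − 103.79 = -27.09 → -27 kt.

-27 kt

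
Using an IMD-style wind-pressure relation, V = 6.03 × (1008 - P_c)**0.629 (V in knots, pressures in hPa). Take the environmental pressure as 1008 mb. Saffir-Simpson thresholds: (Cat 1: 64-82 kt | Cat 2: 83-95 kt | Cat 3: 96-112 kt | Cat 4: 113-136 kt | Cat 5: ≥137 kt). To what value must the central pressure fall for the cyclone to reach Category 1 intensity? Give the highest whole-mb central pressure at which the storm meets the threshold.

965 mb

Category 1 begins at V = 64 kt.
Required ΔP = (64/6.03)^(1/0.629) = 10.614^1.590 ≈ 42.75 mb.
P_c ≤ 1008 − 42.75 = 965.25, so the highest integer P_c is 965 mb.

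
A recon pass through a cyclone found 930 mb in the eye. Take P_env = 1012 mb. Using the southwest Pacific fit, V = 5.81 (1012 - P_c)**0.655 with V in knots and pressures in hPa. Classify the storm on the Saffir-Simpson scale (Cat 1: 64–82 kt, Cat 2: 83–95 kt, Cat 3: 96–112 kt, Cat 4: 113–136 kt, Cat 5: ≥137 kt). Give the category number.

3

ΔP = 1012 − 930 = 82 mb.
V ≈ 5.81 × 82^0.655 = 5.81 × 17.93 ≈ 104 kt.
104 kt falls in the Category 3 band.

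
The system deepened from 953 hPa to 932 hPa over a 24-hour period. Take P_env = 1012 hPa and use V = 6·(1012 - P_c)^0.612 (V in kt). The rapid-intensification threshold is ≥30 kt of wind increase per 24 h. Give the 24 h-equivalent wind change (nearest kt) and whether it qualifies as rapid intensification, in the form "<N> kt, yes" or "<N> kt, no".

15 kt, no

V₁: ΔP = 59, V ≈ 6 × 59^0.612 ≈ 72.76 kt.
V₂: ΔP = 80, V ≈ 6 × 80^0.612 ≈ 87.67 kt.
ΔV over 24 h = 14.91 kt → 24 h equivalent = 14.91 × 24/24 ≈ 14.91 kt.
15 kt < 30 kt ⇒ not rapid intensification.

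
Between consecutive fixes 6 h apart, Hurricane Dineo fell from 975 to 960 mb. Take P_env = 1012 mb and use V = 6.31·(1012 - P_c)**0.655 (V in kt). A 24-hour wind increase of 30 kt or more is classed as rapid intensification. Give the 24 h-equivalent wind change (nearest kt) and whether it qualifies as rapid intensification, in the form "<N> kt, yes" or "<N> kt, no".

V₁: ΔP = 37, V ≈ 6.31 × 37^0.655 ≈ 67.17 kt.
V₂: ΔP = 52, V ≈ 6.31 × 52^0.655 ≈ 83.95 kt.
ΔV over 6 h = 16.78 kt → 24 h equivalent = 16.78 × 24/6 ≈ 67.12 kt.
67 kt ≥ 30 kt ⇒ rapid intensification.

67 kt, yes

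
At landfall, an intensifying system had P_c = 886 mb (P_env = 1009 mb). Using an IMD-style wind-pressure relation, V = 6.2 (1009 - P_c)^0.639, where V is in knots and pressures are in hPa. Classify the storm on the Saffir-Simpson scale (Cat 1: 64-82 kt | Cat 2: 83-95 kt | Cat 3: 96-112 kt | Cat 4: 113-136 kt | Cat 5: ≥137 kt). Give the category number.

ΔP = 1009 − 886 = 123 mb.
V ≈ 6.2 × 123^0.639 = 6.2 × 21.65 ≈ 134 kt.
134 kt falls in the Category 4 band.

4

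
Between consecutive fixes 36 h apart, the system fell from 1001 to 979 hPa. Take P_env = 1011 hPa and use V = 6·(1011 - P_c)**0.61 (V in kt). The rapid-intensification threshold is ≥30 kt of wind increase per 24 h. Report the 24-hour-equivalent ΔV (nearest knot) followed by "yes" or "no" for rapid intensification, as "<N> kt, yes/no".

17 kt, no

V₁: ΔP = 10, V ≈ 6 × 10^0.61 ≈ 24.44 kt.
V₂: ΔP = 32, V ≈ 6 × 32^0.61 ≈ 49.69 kt.
ΔV over 36 h = 25.25 kt → 24 h equivalent = 25.25 × 24/36 ≈ 16.83 kt.
17 kt < 30 kt ⇒ not rapid intensification.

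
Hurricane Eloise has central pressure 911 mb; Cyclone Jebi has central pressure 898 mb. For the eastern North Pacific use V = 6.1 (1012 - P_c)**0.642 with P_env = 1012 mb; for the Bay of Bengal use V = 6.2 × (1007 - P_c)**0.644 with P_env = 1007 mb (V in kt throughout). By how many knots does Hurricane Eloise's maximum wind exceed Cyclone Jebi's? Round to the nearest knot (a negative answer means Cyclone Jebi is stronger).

Hurricane Eloise: ΔP = 101; V ≈ 6.1 × 101^0.642 ≈ 118.06 kt.
Cyclone Jebi: ΔP = 109; V ≈ 6.2 × 109^0.644 ≈ 127.20 kt.
Difference ≈ 118.06 − 127.20 = -9.14 → -9 kt.

-9 kt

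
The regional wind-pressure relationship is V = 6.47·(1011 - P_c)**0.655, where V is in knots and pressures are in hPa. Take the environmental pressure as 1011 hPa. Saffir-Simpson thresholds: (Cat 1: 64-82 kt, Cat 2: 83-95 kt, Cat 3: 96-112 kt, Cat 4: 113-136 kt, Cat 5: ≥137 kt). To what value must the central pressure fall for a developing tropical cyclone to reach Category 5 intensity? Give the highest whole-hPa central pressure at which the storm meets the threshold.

Category 5 begins at V = 137 kt.
Required ΔP = (137/6.47)^(1/0.655) = 21.175^1.527 ≈ 105.72 hPa.
P_c ≤ 1011 − 105.72 = 905.28, so the highest integer P_c is 905 hPa.

905 hPa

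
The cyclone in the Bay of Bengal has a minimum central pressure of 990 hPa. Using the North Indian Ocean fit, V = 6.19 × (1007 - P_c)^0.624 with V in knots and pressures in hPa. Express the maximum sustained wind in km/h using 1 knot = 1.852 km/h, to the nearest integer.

ΔP = 1007 − 990 = 17 hPa.
V ≈ 6.19 × 17^0.624 = 6.19 × 5.859 ≈ 36.265 kt.
36.265 × 1.852 ≈ 67.16 km/h → 67 km/h.

67 km/h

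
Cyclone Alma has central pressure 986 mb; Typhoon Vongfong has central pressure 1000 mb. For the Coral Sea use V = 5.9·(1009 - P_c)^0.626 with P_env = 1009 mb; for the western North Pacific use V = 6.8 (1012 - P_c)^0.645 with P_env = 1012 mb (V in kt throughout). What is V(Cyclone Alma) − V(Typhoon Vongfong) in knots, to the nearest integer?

8 kt

Cyclone Alma: ΔP = 23; V ≈ 5.9 × 23^0.626 ≈ 42.00 kt.
Typhoon Vongfong: ΔP = 12; V ≈ 6.8 × 12^0.645 ≈ 33.77 kt.
Difference ≈ 42.00 − 33.77 = 8.23 → 8 kt.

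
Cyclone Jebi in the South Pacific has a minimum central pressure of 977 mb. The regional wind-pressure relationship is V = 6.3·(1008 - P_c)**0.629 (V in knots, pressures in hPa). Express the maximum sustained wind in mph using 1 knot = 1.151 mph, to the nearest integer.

63 mph

ΔP = 1008 − 977 = 31 mb.
V ≈ 6.3 × 31^0.629 = 6.3 × 8.671 ≈ 54.627 kt.
54.627 × 1.151 ≈ 62.88 mph → 63 mph.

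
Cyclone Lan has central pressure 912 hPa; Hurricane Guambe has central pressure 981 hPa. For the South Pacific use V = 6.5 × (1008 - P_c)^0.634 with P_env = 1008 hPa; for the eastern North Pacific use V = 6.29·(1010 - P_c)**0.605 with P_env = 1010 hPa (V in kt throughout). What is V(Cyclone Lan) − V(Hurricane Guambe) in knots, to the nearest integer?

69 kt

Cyclone Lan: ΔP = 96; V ≈ 6.5 × 96^0.634 ≈ 117.40 kt.
Hurricane Guambe: ΔP = 29; V ≈ 6.29 × 29^0.605 ≈ 48.24 kt.
Difference ≈ 117.40 − 48.24 = 69.16 → 69 kt.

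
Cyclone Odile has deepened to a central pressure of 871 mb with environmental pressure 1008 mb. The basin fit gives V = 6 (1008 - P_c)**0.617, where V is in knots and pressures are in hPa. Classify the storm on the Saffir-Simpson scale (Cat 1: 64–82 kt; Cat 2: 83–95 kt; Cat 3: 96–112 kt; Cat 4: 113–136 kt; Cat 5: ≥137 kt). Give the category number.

4

ΔP = 1008 − 871 = 137 mb.
V ≈ 6 × 137^0.617 = 6 × 20.81 ≈ 125 kt.
125 kt falls in the Category 4 band.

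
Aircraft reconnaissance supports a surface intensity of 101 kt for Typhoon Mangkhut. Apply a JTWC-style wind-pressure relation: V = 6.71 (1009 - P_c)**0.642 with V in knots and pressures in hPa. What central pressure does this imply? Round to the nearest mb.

ΔP = (V / 6.71)^(1/0.642) = (101/6.71)^1.558.
101/6.71 = 15.052; 15.052^1.558 ≈ 68.28 mb.
P_c = 1009 − 68.28 = 940.72 ≈ 941 mb.

941 mb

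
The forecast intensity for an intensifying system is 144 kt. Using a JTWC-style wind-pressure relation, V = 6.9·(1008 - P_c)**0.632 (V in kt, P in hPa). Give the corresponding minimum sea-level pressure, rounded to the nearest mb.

ΔP = (V / 6.9)^(1/0.632) = (144/6.9)^1.582.
144/6.9 = 20.870; 20.870^1.582 ≈ 122.42 mb.
P_c = 1008 − 122.42 = 885.58 ≈ 886 mb.

886 mb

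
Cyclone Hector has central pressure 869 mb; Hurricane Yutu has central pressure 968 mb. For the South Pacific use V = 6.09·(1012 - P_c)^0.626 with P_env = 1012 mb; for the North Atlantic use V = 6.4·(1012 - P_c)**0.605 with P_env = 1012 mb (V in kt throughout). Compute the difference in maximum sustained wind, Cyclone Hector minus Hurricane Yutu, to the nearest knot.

Cyclone Hector: ΔP = 143; V ≈ 6.09 × 143^0.626 ≈ 136.10 kt.
Hurricane Yutu: ΔP = 44; V ≈ 6.4 × 44^0.605 ≈ 63.16 kt.
Difference ≈ 136.10 − 63.16 = 72.94 → 73 kt.

73 kt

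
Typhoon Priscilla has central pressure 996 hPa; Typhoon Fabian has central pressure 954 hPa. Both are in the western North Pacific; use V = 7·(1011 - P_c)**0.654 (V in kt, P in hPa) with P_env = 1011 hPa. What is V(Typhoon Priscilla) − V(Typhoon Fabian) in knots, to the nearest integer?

Typhoon Priscilla: ΔP = 15; V ≈ 7 × 15^0.654 ≈ 41.14 kt.
Typhoon Fabian: ΔP = 57; V ≈ 7 × 57^0.654 ≈ 98.50 kt.
Difference ≈ 41.14 − 98.50 = -57.36 → -57 kt.

-57 kt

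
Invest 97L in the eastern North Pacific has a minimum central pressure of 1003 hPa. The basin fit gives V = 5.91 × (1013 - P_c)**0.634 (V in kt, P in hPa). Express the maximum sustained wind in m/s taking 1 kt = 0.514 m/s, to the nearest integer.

ΔP = 1013 − 1003 = 10 hPa.
V ≈ 5.91 × 10^0.634 = 5.91 × 4.305 ≈ 25.444 kt.
25.444 × 0.514 ≈ 13.08 m/s → 13 m/s.

13 m/s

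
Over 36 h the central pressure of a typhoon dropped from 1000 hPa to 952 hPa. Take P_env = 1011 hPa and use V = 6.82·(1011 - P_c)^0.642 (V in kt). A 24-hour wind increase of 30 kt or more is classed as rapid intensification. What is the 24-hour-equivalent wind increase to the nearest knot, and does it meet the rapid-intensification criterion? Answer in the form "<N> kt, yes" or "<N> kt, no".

V₁: ΔP = 11, V ≈ 6.82 × 11^0.642 ≈ 31.79 kt.
V₂: ΔP = 59, V ≈ 6.82 × 59^0.642 ≈ 93.47 kt.
ΔV over 36 h = 61.68 kt → 24 h equivalent = 61.68 × 24/36 ≈ 41.12 kt.
41 kt ≥ 30 kt ⇒ rapid intensification.

41 kt, yes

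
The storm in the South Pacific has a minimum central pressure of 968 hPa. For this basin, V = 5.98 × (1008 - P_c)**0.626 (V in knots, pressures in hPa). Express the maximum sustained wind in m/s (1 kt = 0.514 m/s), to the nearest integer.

31 m/s

ΔP = 1008 − 968 = 40 hPa.
V ≈ 5.98 × 40^0.626 = 5.98 × 10.067 ≈ 60.199 kt.
60.199 × 0.514 ≈ 30.94 m/s → 31 m/s.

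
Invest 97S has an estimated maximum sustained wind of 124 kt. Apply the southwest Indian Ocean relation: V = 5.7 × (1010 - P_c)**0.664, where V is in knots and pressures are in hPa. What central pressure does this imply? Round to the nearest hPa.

907 hPa

ΔP = (V / 5.7)^(1/0.664) = (124/5.7)^1.506.
124/5.7 = 21.754; 21.754^1.506 ≈ 103.37 hPa.
P_c = 1010 − 103.37 = 906.63 ≈ 907 hPa.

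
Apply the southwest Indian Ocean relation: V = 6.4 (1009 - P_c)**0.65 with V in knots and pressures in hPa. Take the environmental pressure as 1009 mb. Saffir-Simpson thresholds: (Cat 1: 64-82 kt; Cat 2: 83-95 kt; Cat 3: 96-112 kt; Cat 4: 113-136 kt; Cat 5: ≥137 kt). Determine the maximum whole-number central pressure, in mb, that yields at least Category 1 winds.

974 mb

Category 1 begins at V = 64 kt.
Required ΔP = (64/6.4)^(1/0.65) = 10.000^1.538 ≈ 34.55 mb.
P_c ≤ 1009 − 34.55 = 974.45, so the highest integer P_c is 974 mb.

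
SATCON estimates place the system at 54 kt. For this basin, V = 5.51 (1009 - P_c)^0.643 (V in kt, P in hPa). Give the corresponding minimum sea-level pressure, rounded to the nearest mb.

ΔP = (V / 5.51)^(1/0.643) = (54/5.51)^1.555.
54/5.51 = 9.800; 9.800^1.555 ≈ 34.80 mb.
P_c = 1009 − 34.80 = 974.20 ≈ 974 mb.

974 mb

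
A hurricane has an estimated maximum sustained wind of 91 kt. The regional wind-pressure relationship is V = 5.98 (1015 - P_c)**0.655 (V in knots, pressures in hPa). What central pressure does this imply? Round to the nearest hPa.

951 hPa

ΔP = (V / 5.98)^(1/0.655) = (91/5.98)^1.527.
91/5.98 = 15.217; 15.217^1.527 ≈ 63.84 hPa.
P_c = 1015 − 63.84 = 951.16 ≈ 951 hPa.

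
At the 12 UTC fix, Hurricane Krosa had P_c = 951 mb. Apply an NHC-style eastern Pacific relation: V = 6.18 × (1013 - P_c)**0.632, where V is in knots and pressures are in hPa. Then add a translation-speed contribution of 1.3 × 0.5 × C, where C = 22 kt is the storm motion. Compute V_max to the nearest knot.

ΔP = 1013 − 951 = 62 mb.
62^0.632 ≈ 13.577.
V ≈ 6.18 × 13.577 ≈ 83.9 kt.
Translation term: 1.3 × 0.5 × 22 = 14.3 kt.
Corrected V ≈ 98.2 kt → 98 kt.

98 kt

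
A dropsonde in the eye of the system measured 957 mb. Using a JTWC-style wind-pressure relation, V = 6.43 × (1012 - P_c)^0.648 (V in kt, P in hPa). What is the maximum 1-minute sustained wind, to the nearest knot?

86 kt

ΔP = 1012 − 957 = 55 mb.
55^0.648 ≈ 13.420.
V ≈ 6.43 × 13.420 ≈ 86.3 kt.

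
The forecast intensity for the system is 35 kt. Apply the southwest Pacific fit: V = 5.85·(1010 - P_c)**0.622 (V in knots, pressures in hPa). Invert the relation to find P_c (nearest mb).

992 mb

ΔP = (V / 5.85)^(1/0.622) = (35/5.85)^1.608.
35/5.85 = 5.983; 5.983^1.608 ≈ 17.74 mb.
P_c = 1010 − 17.74 = 992.26 ≈ 992 mb.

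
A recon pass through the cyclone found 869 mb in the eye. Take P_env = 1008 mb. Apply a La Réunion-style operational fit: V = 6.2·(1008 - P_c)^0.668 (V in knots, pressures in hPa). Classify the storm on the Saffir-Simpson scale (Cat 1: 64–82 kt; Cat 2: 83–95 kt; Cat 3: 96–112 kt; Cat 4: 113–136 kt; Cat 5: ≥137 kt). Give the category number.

5

ΔP = 1008 − 869 = 139 mb.
V ≈ 6.2 × 139^0.668 = 6.2 × 27.01 ≈ 167 kt.
167 kt falls in the Category 5 band.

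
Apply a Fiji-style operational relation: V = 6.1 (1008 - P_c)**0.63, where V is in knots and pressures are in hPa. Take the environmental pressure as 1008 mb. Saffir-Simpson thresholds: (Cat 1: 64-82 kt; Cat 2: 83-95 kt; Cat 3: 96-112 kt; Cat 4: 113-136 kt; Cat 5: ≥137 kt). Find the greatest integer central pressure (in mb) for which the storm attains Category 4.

Category 4 begins at V = 113 kt.
Required ΔP = (113/6.1)^(1/0.63) = 18.525^1.587 ≈ 102.87 mb.
P_c ≤ 1008 − 102.87 = 905.13, so the highest integer P_c is 905 mb.

905 mb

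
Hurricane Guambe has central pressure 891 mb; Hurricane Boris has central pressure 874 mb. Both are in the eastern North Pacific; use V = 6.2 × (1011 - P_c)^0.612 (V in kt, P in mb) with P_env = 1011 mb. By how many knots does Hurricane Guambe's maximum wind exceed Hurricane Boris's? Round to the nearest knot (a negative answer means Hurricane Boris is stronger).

-10 kt

Hurricane Guambe: ΔP = 120; V ≈ 6.2 × 120^0.612 ≈ 116.10 kt.
Hurricane Boris: ΔP = 137; V ≈ 6.2 × 137^0.612 ≈ 125.91 kt.
Difference ≈ 116.10 − 125.91 = -9.81 → -10 kt.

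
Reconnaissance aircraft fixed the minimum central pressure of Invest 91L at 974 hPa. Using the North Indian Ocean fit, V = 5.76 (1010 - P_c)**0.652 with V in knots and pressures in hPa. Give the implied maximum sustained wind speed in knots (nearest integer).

ΔP = 1010 − 974 = 36 hPa.
36^0.652 ≈ 10.344.
V ≈ 5.76 × 10.344 ≈ 59.6 kt.

60 kt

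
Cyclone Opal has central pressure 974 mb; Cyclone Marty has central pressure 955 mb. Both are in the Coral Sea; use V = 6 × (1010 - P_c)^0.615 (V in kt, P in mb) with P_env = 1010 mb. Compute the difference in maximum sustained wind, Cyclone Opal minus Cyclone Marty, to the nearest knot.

-16 kt

Cyclone Opal: ΔP = 36; V ≈ 6 × 36^0.615 ≈ 54.36 kt.
Cyclone Marty: ΔP = 55; V ≈ 6 × 55^0.615 ≈ 70.55 kt.
Difference ≈ 54.36 − 70.55 = -16.19 → -16 kt.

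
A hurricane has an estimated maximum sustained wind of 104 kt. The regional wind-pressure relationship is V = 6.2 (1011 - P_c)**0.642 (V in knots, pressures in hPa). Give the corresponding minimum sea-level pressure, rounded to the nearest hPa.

ΔP = (V / 6.2)^(1/0.642) = (104/6.2)^1.558.
104/6.2 = 16.774; 16.774^1.558 ≈ 80.82 hPa.
P_c = 1011 − 80.82 = 930.18 ≈ 930 hPa.

930 hPa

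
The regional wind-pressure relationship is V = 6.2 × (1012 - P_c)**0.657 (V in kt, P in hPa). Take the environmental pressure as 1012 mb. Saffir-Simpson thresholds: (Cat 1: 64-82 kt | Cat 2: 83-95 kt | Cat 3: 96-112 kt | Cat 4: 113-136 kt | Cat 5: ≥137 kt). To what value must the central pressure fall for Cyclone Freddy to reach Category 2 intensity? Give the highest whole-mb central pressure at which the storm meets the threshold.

960 mb

Category 2 begins at V = 83 kt.
Required ΔP = (83/6.2)^(1/0.657) = 13.387^1.522 ≈ 51.87 mb.
P_c ≤ 1012 − 51.87 = 960.13, so the highest integer P_c is 960 mb.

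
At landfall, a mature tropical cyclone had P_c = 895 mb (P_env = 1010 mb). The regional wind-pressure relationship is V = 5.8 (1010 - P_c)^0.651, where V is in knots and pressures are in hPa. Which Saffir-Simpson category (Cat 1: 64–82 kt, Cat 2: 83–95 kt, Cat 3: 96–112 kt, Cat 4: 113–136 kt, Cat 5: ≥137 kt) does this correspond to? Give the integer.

4

ΔP = 1010 − 895 = 115 mb.
V ≈ 5.8 × 115^0.651 = 5.8 × 21.95 ≈ 127 kt.
127 kt falls in the Category 4 band.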